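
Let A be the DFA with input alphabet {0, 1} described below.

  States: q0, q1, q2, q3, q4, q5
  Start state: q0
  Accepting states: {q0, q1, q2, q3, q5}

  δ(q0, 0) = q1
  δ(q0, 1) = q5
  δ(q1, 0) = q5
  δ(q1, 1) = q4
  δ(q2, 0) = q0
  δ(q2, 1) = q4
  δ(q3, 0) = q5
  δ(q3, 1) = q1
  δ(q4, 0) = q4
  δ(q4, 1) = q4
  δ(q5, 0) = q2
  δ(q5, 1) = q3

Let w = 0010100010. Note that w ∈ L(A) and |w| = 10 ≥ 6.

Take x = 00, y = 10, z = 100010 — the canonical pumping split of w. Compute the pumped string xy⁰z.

xy⁰z = xz = 00·100010 = 00100010.
Reading y = 10 takes A from q5 back to q5, so after x the machine is still in q5, and z then leads to the accepting state q2. Hence 00100010 ∈ L(A).

00100010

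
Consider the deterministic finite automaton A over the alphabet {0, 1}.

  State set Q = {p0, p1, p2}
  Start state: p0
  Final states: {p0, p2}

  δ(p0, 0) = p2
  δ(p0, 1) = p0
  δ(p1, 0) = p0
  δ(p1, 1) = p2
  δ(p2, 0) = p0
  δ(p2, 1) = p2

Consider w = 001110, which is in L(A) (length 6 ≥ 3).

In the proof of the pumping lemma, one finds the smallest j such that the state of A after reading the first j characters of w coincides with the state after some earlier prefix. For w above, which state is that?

State sequence: p0 -0-> p2 -0-> p0 -1-> p0 -1-> p0 -1-> p0 -0-> p2
First repeat at step 2: p0 was already visited.

The earliest repeat is at step j = 2: A is in p0, which it already visited at step i = 0.
With |Q| = 3, pigeonhole forces a state repeat no later than step 3; the substring read between the first and second visits to that state can be pumped.

p0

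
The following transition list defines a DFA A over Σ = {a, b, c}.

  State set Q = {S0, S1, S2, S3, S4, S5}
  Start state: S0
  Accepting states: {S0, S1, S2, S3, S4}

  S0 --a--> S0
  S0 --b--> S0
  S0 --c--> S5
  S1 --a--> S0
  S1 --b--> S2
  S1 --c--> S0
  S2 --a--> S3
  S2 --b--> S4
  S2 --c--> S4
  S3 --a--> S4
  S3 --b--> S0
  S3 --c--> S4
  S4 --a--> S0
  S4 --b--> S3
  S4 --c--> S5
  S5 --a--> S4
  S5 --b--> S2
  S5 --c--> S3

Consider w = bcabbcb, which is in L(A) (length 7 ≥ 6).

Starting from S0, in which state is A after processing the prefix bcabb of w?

State sequence: S0 -b-> S0 -c-> S5 -a-> S4 -b-> S3 -b-> S0

After reading 5 characters, A is in state S0.

S0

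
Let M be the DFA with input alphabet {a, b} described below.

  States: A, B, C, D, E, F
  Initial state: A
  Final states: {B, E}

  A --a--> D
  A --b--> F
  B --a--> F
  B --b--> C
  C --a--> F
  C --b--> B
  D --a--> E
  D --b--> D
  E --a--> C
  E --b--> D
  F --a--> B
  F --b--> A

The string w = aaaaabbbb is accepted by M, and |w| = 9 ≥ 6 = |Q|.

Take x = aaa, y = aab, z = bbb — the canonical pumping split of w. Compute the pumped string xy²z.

xy^2z = aaa·aab·aab·bbb = aaaaabaabbbb.
Reading y = aab takes M from C back to C, so after x·y·y the machine is still in C, and z then leads to the accepting state B. Hence aaaaabaabbbb ∈ L(M).

aaaaabaabbbb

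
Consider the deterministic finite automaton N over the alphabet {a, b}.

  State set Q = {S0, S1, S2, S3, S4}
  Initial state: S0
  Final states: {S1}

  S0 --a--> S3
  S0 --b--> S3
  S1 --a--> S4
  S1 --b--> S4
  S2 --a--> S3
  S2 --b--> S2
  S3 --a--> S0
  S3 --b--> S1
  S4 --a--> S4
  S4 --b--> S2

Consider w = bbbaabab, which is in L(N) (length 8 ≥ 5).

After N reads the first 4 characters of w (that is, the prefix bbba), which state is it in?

S4

Run of N on the first 4 characters of w = b b b a:
  step 0: S0  (start)
  step 1: S3  (read b: S0→S3)
  step 2: S1  (read b: S3→S1)
  step 3: S4  (read b: S1→S4)
  step 4: S4  (read a: S4→S4)

After reading 4 characters, N is in state S4.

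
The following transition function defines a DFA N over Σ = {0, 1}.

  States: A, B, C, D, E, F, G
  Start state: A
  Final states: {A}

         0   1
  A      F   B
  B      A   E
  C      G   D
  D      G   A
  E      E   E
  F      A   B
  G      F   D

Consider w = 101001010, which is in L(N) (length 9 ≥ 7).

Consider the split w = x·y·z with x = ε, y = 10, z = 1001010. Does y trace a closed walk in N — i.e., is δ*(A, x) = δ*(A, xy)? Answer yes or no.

yes

State sequence: A -1-> B -0-> A

After x (step 0): A. After xy (step 2): A.
They match, so y = 10 drives N around a cycle from A back to itself; pumping y any number of times keeps N in A before reading z, and xyⁱz ∈ L(N) for every i ≥ 0.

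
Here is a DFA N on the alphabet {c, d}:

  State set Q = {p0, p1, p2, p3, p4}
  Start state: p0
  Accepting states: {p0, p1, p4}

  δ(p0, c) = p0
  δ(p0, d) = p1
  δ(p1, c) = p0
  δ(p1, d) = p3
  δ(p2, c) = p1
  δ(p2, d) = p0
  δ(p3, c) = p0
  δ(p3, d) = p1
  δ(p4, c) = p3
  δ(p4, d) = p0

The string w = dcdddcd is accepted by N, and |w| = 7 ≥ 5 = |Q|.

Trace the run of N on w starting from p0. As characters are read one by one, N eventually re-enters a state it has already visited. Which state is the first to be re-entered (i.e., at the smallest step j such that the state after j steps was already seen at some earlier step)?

p0

Run of N on w = d c d d d c d:
  step 0: p0  (start)
  step 1: p1  (read d: p0→p1)
  step 2: p0  (read c: p1→p0)   ← first repeat (p0 seen earlier)
  step 3: p1  (read d: p0→p1)
  step 4: p3  (read d: p1→p3)
  step 5: p1  (read d: p3→p1)
  step 6: p0  (read c: p1→p0)
  step 7: p1  (read d: p0→p1)

The earliest repeat is at step j = 2: N is in p0, which it already visited at step i = 0.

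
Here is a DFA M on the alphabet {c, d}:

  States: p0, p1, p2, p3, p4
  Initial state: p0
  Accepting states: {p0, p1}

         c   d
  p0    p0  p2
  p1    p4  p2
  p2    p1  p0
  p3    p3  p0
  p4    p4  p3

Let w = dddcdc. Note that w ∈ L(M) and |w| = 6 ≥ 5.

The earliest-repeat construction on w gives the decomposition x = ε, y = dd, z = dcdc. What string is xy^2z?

dddddcdc

xy^2z = ε·dd·dd·dcdc = dddddcdc.
Reading y = dd takes M from p0 back to p0, so after x·y·y the machine is still in p0, and z then leads to the accepting state p1. Hence dddddcdc ∈ L(M).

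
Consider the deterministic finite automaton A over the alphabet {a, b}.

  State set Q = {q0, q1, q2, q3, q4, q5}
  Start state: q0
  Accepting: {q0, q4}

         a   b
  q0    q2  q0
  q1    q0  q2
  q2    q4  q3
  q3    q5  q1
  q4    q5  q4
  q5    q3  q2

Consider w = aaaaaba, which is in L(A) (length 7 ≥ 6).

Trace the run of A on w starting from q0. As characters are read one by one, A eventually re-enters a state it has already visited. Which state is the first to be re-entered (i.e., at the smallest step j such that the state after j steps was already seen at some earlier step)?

q5

Run of A on w = a a a a a b a:
  step 0: q0  (start)
  step 1: q2  (read a: q0→q2)
  step 2: q4  (read a: q2→q4)
  step 3: q5  (read a: q4→q5)
  step 4: q3  (read a: q5→q3)
  step 5: q5  (read a: q3→q5)   ← first repeat (q5 seen earlier)
  step 6: q2  (read b: q5→q2)
  step 7: q4  (read a: q2→q4)

The earliest repeat is at step j = 5: A is in q5, which it already visited at step i = 3.
Pumping length from the standard proof: p = 6 (the number of states). The repeated state found above gives |xy| = j ≤ 6 and |y| = j − i ≥ 1.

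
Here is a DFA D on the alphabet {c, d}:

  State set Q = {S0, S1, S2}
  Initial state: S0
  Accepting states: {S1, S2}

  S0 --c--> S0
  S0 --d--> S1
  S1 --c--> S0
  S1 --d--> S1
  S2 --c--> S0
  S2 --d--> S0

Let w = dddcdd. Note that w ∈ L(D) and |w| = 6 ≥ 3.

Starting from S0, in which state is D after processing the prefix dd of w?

S1

Run of D on the first 2 characters of w = d d:
  step 0: S0  (start)
  step 1: S1  (read d: S0→S1)
  step 2: S1  (read d: S1→S1)

After reading 2 characters, D is in state S1.
(This kind of state-tracing is the core of the pumping-lemma construction: with 3 states, pigeonhole forces a repeat within the first 3 steps.)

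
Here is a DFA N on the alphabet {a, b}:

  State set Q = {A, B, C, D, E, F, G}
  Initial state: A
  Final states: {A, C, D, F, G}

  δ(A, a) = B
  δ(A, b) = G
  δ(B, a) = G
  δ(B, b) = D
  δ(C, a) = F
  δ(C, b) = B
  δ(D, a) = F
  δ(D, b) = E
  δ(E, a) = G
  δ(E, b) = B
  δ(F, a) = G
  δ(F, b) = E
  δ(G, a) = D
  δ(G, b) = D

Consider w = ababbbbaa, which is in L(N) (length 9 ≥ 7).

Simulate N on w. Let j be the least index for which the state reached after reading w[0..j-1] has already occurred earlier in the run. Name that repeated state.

State sequence: A -a-> B -b-> D -a-> F -b-> E -b-> B -b-> D -b-> E -a-> G -a-> D
First repeat at step 5: B was already visited.

The earliest repeat is at step j = 5: N is in B, which it already visited at step i = 1.
With |Q| = 7, pigeonhole forces a state repeat no later than step 7; the substring read between the first and second visits to that state can be pumped.

B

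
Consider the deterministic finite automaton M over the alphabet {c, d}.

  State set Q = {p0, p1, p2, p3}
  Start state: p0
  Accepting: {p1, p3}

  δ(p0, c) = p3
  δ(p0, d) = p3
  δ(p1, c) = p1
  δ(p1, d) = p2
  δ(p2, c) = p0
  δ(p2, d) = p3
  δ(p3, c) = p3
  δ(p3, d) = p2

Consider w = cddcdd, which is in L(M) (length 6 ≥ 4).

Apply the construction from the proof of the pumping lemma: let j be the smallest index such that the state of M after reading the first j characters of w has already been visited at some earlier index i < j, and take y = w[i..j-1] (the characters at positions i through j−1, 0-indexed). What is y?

dd

State sequence: p0 -c-> p3 -d-> p2 -d-> p3 -c-> p3 -d-> p2 -d-> p3
First repeat at step 3: p3 was already visited.

So i = 1, j = 3, giving x = w[0:1] = c, y = w[1:3] = dd, z = w[3:6] = cdd.
Check: |xy| = 3 ≤ 4 and |y| = 2 ≥ 1. Reading y takes M from p3 back to p3, so every xyⁱz is accepted.
Pumping length from the standard proof: p = 4 (the number of states). The repeated state found above gives |xy| = j ≤ 4 and |y| = j − i ≥ 1.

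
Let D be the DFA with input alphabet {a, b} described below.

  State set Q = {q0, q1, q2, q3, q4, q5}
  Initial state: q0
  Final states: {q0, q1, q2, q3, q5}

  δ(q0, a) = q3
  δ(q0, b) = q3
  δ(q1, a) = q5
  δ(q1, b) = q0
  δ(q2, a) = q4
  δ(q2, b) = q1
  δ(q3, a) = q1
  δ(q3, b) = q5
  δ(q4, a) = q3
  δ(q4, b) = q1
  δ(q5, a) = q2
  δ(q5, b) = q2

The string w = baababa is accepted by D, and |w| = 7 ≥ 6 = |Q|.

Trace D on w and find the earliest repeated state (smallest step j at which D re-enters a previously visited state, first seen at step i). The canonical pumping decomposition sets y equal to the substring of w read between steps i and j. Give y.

Run of D on w = b a a b a b a:
  step 0: q0  (start)
  step 1: q3  (read b: q0→q3)
  step 2: q1  (read a: q3→q1)
  step 3: q5  (read a: q1→q5)
  step 4: q2  (read b: q5→q2)
  step 5: q4  (read a: q2→q4)
  step 6: q1  (read b: q4→q1)   ← first repeat (q1 seen earlier)
  step 7: q5  (read a: q1→q5)

So i = 2, j = 6, giving x = w[0:2] = ba, y = w[2:6] = abab, z = w[6:7] = a.
Check: |xy| = 6 ≤ 6 and |y| = 4 ≥ 1. Reading y takes D from q1 back to q1, so every xyⁱz is accepted.

abab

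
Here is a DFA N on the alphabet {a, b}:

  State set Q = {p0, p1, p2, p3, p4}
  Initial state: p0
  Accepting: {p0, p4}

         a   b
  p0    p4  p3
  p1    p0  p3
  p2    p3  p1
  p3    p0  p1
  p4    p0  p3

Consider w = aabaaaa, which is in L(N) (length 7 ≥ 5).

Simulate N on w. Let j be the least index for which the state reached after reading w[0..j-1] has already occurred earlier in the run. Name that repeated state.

p0

State sequence: p0 -a-> p4 -a-> p0 -b-> p3 -a-> p0 -a-> p4 -a-> p0 -a-> p4
First repeat at step 2: p0 was already visited.

The earliest repeat is at step j = 2: N is in p0, which it already visited at step i = 0.
Since N has 5 states, any run of length ≥ 5 visits 5+1 states, so by pigeonhole some state repeats within the first 5 steps — that repeat gives the pumpable loop.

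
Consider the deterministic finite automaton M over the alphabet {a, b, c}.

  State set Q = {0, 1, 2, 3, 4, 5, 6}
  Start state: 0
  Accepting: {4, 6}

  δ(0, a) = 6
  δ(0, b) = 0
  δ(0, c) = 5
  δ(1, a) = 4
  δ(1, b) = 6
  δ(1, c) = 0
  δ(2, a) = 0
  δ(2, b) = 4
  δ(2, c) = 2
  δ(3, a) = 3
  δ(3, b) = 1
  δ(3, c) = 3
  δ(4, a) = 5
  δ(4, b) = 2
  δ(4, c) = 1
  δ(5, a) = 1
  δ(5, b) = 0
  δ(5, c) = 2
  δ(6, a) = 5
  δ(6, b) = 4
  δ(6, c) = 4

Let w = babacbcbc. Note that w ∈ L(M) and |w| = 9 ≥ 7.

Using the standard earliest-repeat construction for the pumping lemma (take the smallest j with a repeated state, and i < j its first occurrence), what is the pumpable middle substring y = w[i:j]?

Run of M on w = b a b a c b c b c:
  step 0: 0  (start)
  step 1: 0  (read b: 0→0)   ← first repeat (0 seen earlier)
  step 2: 6  (read a: 0→6)
  step 3: 4  (read b: 6→4)
  step 4: 5  (read a: 4→5)
  step 5: 2  (read c: 5→2)
  step 6: 4  (read b: 2→4)
  step 7: 1  (read c: 4→1)
  step 8: 6  (read b: 1→6)
  step 9: 4  (read c: 6→4)

So i = 0, j = 1, giving x = w[0:0] = ε, y = w[0:1] = b, z = w[1:9] = abacbcbc.
Check: |xy| = 1 ≤ 7 and |y| = 1 ≥ 1. Reading y takes M from 0 back to 0, so every xyⁱz is accepted.

b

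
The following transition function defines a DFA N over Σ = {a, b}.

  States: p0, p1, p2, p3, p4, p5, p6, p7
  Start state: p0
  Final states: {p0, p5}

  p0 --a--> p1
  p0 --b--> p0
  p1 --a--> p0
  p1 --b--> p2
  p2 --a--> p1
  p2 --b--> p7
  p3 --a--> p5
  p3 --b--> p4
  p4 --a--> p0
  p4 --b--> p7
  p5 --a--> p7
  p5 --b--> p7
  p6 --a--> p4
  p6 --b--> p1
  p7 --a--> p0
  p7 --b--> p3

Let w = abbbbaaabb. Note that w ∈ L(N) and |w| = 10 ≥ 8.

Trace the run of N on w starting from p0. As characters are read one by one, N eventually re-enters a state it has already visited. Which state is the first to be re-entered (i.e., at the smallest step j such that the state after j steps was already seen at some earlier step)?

p0

State sequence: p0 -a-> p1 -b-> p2 -b-> p7 -b-> p3 -b-> p4 -a-> p0 -a-> p1 -a-> p0 -b-> p0 -b-> p0
First repeat at step 6: p0 was already visited.

The earliest repeat is at step j = 6: N is in p0, which it already visited at step i = 0.
Since N has 8 states, any run of length ≥ 8 visits 8+1 states, so by pigeonhole some state repeats within the first 8 steps — that repeat gives the pumpable loop.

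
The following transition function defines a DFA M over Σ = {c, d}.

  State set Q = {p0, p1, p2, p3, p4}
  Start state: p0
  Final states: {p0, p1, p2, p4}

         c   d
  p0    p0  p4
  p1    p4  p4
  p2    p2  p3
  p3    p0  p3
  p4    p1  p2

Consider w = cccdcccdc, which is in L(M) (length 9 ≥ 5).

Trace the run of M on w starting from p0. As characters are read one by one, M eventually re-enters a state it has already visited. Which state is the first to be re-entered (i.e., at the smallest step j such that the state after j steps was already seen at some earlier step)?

Run of M on w = c c c d c c c d c:
  step 0: p0  (start)
  step 1: p0  (read c: p0→p0)   ← first repeat (p0 seen earlier)
  step 2: p0  (read c: p0→p0)
  step 3: p0  (read c: p0→p0)
  step 4: p4  (read d: p0→p4)
  step 5: p1  (read c: p4→p1)
  step 6: p4  (read c: p1→p4)
  step 7: p1  (read c: p4→p1)
  step 8: p4  (read d: p1→p4)
  step 9: p1  (read c: p4→p1)

The earliest repeat is at step j = 1: M is in p0, which it already visited at step i = 0.
With |Q| = 5, pigeonhole forces a state repeat no later than step 5; the substring read between the first and second visits to that state can be pumped.

p0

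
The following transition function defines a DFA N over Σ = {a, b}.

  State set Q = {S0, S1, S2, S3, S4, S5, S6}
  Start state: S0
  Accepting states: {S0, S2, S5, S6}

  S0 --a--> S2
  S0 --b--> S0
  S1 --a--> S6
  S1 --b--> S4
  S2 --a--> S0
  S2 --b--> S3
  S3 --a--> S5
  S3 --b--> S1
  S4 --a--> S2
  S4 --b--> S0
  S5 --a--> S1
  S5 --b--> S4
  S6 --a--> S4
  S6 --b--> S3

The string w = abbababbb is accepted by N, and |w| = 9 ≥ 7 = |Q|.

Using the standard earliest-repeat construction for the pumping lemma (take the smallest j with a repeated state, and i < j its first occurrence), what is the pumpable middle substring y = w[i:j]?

bab

Run of N on w = a b b a b a b b b:
  step 0: S0  (start)
  step 1: S2  (read a: S0→S2)
  step 2: S3  (read b: S2→S3)
  step 3: S1  (read b: S3→S1)
  step 4: S6  (read a: S1→S6)
  step 5: S3  (read b: S6→S3)   ← first repeat (S3 seen earlier)
  step 6: S5  (read a: S3→S5)
  step 7: S4  (read b: S5→S4)
  step 8: S0  (read b: S4→S0)
  step 9: S0  (read b: S0→S0)

So i = 2, j = 5, giving x = w[0:2] = ab, y = w[2:5] = bab, z = w[5:9] = abbb.
Check: |xy| = 5 ≤ 7 and |y| = 3 ≥ 1. Reading y takes N from S3 back to S3, so every xyⁱz is accepted.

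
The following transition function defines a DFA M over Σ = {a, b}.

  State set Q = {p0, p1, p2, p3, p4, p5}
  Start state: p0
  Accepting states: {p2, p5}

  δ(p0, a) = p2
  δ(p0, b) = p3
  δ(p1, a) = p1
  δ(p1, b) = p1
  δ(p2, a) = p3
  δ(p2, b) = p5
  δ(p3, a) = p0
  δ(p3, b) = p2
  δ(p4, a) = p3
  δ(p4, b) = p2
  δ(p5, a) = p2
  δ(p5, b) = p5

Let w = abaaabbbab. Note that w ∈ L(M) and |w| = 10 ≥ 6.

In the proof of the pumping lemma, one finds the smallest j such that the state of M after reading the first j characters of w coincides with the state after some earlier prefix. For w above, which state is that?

p2

Run of M on w = a b a a a b b b a b:
  step 0: p0  (start)
  step 1: p2  (read a: p0→p2)
  step 2: p5  (read b: p2→p5)
  step 3: p2  (read a: p5→p2)   ← first repeat (p2 seen earlier)
  step 4: p3  (read a: p2→p3)
  step 5: p0  (read a: p3→p0)
  step 6: p3  (read b: p0→p3)
  step 7: p2  (read b: p3→p2)
  step 8: p5  (read b: p2→p5)
  step 9: p2  (read a: p5→p2)
  step 10: p5  (read b: p2→p5)

The earliest repeat is at step j = 3: M is in p2, which it already visited at step i = 1.
The DFA has 6 states, so the proof of the pumping lemma guarantees a repeated state among the first 6+1 visited; the segment between the two visits is the pumpable y.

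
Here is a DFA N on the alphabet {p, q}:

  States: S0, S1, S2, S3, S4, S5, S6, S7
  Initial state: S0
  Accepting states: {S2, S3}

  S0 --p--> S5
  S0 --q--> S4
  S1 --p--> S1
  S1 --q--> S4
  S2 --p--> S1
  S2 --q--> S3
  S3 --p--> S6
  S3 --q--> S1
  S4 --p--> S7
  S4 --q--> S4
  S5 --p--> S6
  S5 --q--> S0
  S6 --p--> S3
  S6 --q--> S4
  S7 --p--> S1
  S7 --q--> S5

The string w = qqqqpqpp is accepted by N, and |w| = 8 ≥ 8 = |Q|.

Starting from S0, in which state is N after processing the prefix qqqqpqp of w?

Run of N on the first 7 characters of w = q q q q p q p:
  step 0: S0  (start)
  step 1: S4  (read q: S0→S4)
  step 2: S4  (read q: S4→S4)
  step 3: S4  (read q: S4→S4)
  step 4: S4  (read q: S4→S4)
  step 5: S7  (read p: S4→S7)
  step 6: S5  (read q: S7→S5)
  step 7: S6  (read p: S5→S6)

After reading 7 characters, N is in state S6.

S6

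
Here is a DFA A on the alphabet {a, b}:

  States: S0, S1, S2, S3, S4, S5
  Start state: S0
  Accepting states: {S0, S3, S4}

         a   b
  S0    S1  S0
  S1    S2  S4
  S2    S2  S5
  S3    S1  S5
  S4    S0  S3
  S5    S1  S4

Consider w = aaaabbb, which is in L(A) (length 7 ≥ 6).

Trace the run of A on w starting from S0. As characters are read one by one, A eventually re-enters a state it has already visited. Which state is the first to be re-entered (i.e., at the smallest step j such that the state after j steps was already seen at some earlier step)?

State sequence: S0 -a-> S1 -a-> S2 -a-> S2 -a-> S2 -b-> S5 -b-> S4 -b-> S3
First repeat at step 3: S2 was already visited.

The earliest repeat is at step j = 3: A is in S2, which it already visited at step i = 2.
Pumping length from the standard proof: p = 6 (the number of states). The repeated state found above gives |xy| = j ≤ 6 and |y| = j − i ≥ 1.

S2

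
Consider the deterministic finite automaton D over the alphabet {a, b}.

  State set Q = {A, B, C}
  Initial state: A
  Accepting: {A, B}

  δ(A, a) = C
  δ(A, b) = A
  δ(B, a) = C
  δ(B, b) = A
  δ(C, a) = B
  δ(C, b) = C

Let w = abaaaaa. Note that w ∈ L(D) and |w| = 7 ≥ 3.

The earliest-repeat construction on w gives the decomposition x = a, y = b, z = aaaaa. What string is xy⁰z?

xy⁰z = xz = a·aaaaa = aaaaaa.
Reading y = b takes D from C back to C, so after x the machine is still in C, and z then leads to the accepting state B. Hence aaaaaa ∈ L(D).

aaaaaa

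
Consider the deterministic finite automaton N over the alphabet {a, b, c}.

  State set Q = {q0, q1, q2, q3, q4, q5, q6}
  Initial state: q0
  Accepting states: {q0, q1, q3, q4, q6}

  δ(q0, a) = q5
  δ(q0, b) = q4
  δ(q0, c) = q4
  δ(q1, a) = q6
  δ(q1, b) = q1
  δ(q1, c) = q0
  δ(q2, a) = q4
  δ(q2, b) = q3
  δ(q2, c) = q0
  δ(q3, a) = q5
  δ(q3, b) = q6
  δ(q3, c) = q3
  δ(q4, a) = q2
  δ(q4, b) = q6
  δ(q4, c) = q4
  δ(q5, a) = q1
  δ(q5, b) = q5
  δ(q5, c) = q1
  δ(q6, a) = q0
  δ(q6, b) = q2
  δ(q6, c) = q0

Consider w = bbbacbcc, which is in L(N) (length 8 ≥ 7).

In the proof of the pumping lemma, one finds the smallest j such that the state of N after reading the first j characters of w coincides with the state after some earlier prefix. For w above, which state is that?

q4

Run of N on w = b b b a c b c c:
  step 0: q0  (start)
  step 1: q4  (read b: q0→q4)
  step 2: q6  (read b: q4→q6)
  step 3: q2  (read b: q6→q2)
  step 4: q4  (read a: q2→q4)   ← first repeat (q4 seen earlier)
  step 5: q4  (read c: q4→q4)
  step 6: q6  (read b: q4→q6)
  step 7: q0  (read c: q6→q0)
  step 8: q4  (read c: q0→q4)

The earliest repeat is at step j = 4: N is in q4, which it already visited at step i = 1.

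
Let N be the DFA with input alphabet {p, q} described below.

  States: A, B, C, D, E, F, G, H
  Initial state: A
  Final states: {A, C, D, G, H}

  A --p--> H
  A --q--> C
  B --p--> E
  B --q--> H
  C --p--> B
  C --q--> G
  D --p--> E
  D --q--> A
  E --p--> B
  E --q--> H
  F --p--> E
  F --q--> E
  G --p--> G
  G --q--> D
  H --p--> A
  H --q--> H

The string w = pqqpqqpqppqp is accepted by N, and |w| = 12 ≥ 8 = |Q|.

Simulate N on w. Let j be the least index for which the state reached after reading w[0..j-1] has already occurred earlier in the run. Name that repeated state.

State sequence: A -p-> H -q-> H -q-> H -p-> A -q-> C -q-> G -p-> G -q-> D -p-> E -p-> B -q-> H -p-> A
First repeat at step 2: H was already visited.

The earliest repeat is at step j = 2: N is in H, which it already visited at step i = 1.
Since N has 8 states, any run of length ≥ 8 visits 8+1 states, so by pigeonhole some state repeats within the first 8 steps — that repeat gives the pumpable loop.

H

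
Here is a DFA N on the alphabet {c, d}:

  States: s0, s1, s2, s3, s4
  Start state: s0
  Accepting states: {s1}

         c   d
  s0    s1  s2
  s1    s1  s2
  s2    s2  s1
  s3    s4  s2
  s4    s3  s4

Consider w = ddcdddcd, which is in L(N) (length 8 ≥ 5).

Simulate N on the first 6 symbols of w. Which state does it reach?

s2

State sequence: s0 -d-> s2 -d-> s1 -c-> s1 -d-> s2 -d-> s1 -d-> s2

After reading 6 characters, N is in state s2.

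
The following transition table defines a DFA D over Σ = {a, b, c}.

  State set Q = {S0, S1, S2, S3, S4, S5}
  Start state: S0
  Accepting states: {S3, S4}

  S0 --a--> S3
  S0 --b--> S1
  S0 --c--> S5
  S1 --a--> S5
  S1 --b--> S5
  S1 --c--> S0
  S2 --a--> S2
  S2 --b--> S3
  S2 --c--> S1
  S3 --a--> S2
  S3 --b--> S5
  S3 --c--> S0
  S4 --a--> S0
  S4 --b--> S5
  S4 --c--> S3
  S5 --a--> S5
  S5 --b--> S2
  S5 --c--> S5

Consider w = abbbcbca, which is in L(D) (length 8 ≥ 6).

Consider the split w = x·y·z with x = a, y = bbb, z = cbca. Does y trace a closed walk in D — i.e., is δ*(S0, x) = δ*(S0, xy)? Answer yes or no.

yes

Run of D on the first 4 characters of w = a b b b:
  step 0: S0  (start)
  step 1: S3  (read a: S0→S3)
  step 2: S5  (read b: S3→S5)
  step 3: S2  (read b: S5→S2)
  step 4: S3  (read b: S2→S3)

After x (step 1): S3. After xy (step 4): S3.
They match, so y = bbb drives D around a cycle from S3 back to itself; pumping y any number of times keeps D in S3 before reading z, and xyⁱz ∈ L(D) for every i ≥ 0.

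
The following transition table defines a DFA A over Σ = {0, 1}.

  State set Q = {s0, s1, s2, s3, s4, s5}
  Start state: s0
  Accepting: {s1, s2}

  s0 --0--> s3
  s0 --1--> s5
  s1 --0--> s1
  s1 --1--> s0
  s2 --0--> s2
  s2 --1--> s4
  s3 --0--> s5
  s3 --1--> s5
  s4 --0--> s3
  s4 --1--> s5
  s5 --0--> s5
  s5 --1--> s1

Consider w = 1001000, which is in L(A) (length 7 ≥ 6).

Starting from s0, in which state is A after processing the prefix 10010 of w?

Run of A on the first 5 characters of w = 1 0 0 1 0:
  step 0: s0  (start)
  step 1: s5  (read 1: s0→s5)
  step 2: s5  (read 0: s5→s5)
  step 3: s5  (read 0: s5→s5)
  step 4: s1  (read 1: s5→s1)
  step 5: s1  (read 0: s1→s1)

After reading 5 characters, A is in state s1.
(This kind of state-tracing is the core of the pumping-lemma construction: with 6 states, pigeonhole forces a repeat within the first 6 steps.)

s1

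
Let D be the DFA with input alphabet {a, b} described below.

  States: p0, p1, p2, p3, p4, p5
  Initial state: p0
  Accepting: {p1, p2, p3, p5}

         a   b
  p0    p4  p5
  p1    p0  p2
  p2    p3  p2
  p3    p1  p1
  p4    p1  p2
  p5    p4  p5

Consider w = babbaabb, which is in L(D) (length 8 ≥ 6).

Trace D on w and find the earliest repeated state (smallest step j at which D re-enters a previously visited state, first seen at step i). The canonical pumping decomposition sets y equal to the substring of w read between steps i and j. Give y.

State sequence: p0 -b-> p5 -a-> p4 -b-> p2 -b-> p2 -a-> p3 -a-> p1 -b-> p2 -b-> p2
First repeat at step 4: p2 was already visited.

So i = 3, j = 4, giving x = w[0:3] = bab, y = w[3:4] = b, z = w[4:8] = aabb.
Check: |xy| = 4 ≤ 6 and |y| = 1 ≥ 1. Reading y takes D from p2 back to p2, so every xyⁱz is accepted.

b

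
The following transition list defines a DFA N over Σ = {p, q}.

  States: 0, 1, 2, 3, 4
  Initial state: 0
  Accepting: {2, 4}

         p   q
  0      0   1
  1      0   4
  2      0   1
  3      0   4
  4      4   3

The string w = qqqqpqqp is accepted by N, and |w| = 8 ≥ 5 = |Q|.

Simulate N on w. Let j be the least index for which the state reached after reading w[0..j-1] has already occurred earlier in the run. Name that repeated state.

State sequence: 0 -q-> 1 -q-> 4 -q-> 3 -q-> 4 -p-> 4 -q-> 3 -q-> 4 -p-> 4
First repeat at step 4: 4 was already visited.

The earliest repeat is at step j = 4: N is in 4, which it already visited at step i = 2.
The DFA has 5 states, so the proof of the pumping lemma guarantees a repeated state among the first 5+1 visited; the segment between the two visits is the pumpable y.

4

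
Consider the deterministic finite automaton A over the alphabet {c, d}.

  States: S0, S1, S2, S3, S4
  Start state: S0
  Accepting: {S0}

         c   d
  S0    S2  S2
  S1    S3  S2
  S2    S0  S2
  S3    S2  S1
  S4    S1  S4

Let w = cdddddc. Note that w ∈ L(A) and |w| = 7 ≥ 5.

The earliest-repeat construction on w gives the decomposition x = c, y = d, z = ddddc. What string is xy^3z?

xy^3z = c·d·d·d·ddddc = cdddddddc.
Reading y = d takes A from S2 back to S2, so after x·y·y·y the machine is still in S2, and z then leads to the accepting state S0. Hence cdddddddc ∈ L(A).

cdddddddc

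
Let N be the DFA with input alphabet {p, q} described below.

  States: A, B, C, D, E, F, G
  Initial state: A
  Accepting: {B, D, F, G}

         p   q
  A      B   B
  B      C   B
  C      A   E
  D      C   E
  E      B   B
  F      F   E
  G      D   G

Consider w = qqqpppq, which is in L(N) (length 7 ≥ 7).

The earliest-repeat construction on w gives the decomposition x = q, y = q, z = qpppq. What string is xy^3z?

qqqqqpppq

xy^3z = q·q·q·q·qpppq = qqqqqpppq.
Reading y = q takes N from B back to B, so after x·y·y·y the machine is still in B, and z then leads to the accepting state B. Hence qqqqqpppq ∈ L(N).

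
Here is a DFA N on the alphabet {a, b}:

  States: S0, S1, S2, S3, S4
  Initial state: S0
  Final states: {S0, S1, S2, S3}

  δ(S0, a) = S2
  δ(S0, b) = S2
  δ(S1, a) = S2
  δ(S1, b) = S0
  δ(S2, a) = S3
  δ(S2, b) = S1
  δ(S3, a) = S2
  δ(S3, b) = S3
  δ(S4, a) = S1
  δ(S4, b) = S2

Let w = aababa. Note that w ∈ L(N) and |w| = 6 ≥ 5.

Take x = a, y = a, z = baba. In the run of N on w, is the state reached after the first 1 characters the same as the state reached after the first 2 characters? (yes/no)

State sequence: S0 -a-> S2 -a-> S3

After x (step 1): S2. After xy (step 2): S3.
They differ (S2 ≠ S3), so y is not a cycle from the state after x; this split is not the one the pumping-lemma construction produces, and pumping y need not keep the string in L(N).

no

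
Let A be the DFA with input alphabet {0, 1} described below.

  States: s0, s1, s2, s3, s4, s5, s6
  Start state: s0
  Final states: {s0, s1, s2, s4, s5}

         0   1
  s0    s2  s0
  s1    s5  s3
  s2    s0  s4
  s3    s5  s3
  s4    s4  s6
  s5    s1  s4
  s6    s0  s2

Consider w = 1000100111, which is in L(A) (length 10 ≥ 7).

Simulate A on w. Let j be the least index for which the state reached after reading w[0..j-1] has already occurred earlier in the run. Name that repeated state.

s0

Run of A on w = 1 0 0 0 1 0 0 1 1 1:
  step 0: s0  (start)
  step 1: s0  (read 1: s0→s0)   ← first repeat (s0 seen earlier)
  step 2: s2  (read 0: s0→s2)
  step 3: s0  (read 0: s2→s0)
  step 4: s2  (read 0: s0→s2)
  step 5: s4  (read 1: s2→s4)
  step 6: s4  (read 0: s4→s4)
  step 7: s4  (read 0: s4→s4)
  step 8: s6  (read 1: s4→s6)
  step 9: s2  (read 1: s6→s2)
  step 10: s4  (read 1: s2→s4)

The earliest repeat is at step j = 1: A is in s0, which it already visited at step i = 0.
Since A has 7 states, any run of length ≥ 7 visits 7+1 states, so by pigeonhole some state repeats within the first 7 steps — that repeat gives the pumpable loop.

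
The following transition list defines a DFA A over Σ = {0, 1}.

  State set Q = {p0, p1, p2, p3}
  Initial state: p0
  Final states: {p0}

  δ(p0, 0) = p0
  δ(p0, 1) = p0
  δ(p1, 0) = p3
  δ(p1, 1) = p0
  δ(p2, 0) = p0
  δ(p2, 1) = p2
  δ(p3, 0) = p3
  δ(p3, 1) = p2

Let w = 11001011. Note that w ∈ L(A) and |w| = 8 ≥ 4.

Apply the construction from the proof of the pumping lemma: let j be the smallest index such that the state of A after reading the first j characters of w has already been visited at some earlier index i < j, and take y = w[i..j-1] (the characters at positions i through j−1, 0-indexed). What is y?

Run of A on w = 1 1 0 0 1 0 1 1:
  step 0: p0  (start)
  step 1: p0  (read 1: p0→p0)   ← first repeat (p0 seen earlier)
  step 2: p0  (read 1: p0→p0)
  step 3: p0  (read 0: p0→p0)
  step 4: p0  (read 0: p0→p0)
  step 5: p0  (read 1: p0→p0)
  step 6: p0  (read 0: p0→p0)
  step 7: p0  (read 1: p0→p0)
  step 8: p0  (read 1: p0→p0)

So i = 0, j = 1, giving x = w[0:0] = ε, y = w[0:1] = 1, z = w[1:8] = 1001011.
Check: |xy| = 1 ≤ 4 and |y| = 1 ≥ 1. Reading y takes A from p0 back to p0, so every xyⁱz is accepted.
Pumping length from the standard proof: p = 4 (the number of states). The repeated state found above gives |xy| = j ≤ 4 and |y| = j − i ≥ 1.

1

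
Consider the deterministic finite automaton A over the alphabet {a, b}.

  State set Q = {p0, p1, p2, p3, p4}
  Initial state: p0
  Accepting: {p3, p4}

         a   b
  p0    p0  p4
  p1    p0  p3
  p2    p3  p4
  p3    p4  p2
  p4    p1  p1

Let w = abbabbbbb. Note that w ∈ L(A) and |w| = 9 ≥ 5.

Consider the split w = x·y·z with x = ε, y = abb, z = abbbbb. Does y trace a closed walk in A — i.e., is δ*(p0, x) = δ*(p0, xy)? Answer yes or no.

no

State sequence: p0 -a-> p0 -b-> p4 -b-> p1

After x (step 0): p0. After xy (step 3): p1.
They differ (p0 ≠ p1), so y is not a cycle from the state after x; this split is not the one the pumping-lemma construction produces, and pumping y need not keep the string in L(A).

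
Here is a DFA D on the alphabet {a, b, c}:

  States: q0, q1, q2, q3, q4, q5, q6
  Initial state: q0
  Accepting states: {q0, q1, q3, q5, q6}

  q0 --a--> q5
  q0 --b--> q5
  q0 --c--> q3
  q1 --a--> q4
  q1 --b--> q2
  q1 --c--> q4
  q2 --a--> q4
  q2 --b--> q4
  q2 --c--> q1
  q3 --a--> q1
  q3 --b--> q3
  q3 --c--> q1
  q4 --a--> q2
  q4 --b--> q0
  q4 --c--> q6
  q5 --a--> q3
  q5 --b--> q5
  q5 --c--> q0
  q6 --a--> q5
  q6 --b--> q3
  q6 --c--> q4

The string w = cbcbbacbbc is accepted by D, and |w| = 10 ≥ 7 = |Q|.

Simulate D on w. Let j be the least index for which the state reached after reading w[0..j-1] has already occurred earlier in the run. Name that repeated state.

q3

Run of D on w = c b c b b a c b b c:
  step 0: q0  (start)
  step 1: q3  (read c: q0→q3)
  step 2: q3  (read b: q3→q3)   ← first repeat (q3 seen earlier)
  step 3: q1  (read c: q3→q1)
  step 4: q2  (read b: q1→q2)
  step 5: q4  (read b: q2→q4)
  step 6: q2  (read a: q4→q2)
  step 7: q1  (read c: q2→q1)
  step 8: q2  (read b: q1→q2)
  step 9: q4  (read b: q2→q4)
  step 10: q6  (read c: q4→q6)

The earliest repeat is at step j = 2: D is in q3, which it already visited at step i = 1.
The DFA has 7 states, so the proof of the pumping lemma guarantees a repeated state among the first 7+1 visited; the segment between the two visits is the pumpable y.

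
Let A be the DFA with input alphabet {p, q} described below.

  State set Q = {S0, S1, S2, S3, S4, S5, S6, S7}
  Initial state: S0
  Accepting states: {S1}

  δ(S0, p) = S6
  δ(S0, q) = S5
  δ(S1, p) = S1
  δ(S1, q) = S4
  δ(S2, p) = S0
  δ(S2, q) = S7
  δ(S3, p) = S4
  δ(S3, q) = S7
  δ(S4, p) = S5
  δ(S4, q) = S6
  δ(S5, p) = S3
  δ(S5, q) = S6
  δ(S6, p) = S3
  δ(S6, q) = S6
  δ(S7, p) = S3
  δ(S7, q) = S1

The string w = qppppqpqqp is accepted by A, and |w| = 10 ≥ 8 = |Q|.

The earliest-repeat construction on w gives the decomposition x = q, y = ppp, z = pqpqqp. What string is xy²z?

qpppppppqpqqp

xy^2z = q·ppp·ppp·pqpqqp = qpppppppqpqqp.
Reading y = ppp takes A from S5 back to S5, so after x·y·y the machine is still in S5, and z then leads to the accepting state S1. Hence qpppppppqpqqp ∈ L(A).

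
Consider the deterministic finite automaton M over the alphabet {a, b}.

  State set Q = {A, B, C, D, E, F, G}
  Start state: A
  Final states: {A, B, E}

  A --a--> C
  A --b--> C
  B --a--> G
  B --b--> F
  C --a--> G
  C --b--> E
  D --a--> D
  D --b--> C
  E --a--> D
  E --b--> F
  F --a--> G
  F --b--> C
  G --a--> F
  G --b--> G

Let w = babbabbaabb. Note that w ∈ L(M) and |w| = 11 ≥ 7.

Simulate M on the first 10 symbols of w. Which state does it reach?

State sequence: A -b-> C -a-> G -b-> G -b-> G -a-> F -b-> C -b-> E -a-> D -a-> D -b-> C

After reading 10 characters, M is in state C.

C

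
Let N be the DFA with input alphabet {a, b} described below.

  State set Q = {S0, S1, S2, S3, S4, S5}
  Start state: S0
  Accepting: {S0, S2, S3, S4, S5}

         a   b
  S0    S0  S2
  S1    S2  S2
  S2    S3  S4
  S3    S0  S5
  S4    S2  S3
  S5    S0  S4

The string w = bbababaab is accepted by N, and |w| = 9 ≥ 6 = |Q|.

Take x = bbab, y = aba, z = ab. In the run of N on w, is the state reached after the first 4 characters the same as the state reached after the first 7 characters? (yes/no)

State sequence: S0 -b-> S2 -b-> S4 -a-> S2 -b-> S4 -a-> S2 -b-> S4 -a-> S2

After x (step 4): S4. After xy (step 7): S2.
They differ (S4 ≠ S2), so y is not a cycle from the state after x; this split is not the one the pumping-lemma construction produces, and pumping y need not keep the string in L(N).

no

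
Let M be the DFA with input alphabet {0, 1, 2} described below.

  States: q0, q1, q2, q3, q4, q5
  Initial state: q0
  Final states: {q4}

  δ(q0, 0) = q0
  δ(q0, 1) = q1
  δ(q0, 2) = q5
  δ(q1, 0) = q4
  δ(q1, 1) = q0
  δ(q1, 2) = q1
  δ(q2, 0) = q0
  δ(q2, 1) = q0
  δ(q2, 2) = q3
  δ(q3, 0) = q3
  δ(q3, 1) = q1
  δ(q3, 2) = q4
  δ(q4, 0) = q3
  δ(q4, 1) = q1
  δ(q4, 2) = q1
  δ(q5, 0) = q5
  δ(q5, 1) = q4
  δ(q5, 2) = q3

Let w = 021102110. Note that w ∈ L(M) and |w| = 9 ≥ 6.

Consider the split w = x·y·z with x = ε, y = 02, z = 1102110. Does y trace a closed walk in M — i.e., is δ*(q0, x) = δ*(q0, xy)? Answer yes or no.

Run of M on the first 2 characters of w = 0 2:
  step 0: q0  (start)
  step 1: q0  (read 0: q0→q0)
  step 2: q5  (read 2: q0→q5)

After x (step 0): q0. After xy (step 2): q5.
They differ (q0 ≠ q5), so y is not a cycle from the state after x; this split is not the one the pumping-lemma construction produces, and pumping y need not keep the string in L(M).

no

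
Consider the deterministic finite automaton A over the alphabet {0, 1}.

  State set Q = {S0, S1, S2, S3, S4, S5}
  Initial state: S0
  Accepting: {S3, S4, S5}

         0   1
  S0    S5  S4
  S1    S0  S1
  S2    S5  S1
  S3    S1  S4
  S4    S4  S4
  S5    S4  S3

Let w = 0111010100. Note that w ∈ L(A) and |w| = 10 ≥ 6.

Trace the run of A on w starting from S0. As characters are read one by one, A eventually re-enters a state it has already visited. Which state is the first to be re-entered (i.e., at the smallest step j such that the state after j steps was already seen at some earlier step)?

Run of A on w = 0 1 1 1 0 1 0 1 0 0:
  step 0: S0  (start)
  step 1: S5  (read 0: S0→S5)
  step 2: S3  (read 1: S5→S3)
  step 3: S4  (read 1: S3→S4)
  step 4: S4  (read 1: S4→S4)   ← first repeat (S4 seen earlier)
  step 5: S4  (read 0: S4→S4)
  step 6: S4  (read 1: S4→S4)
  step 7: S4  (read 0: S4→S4)
  step 8: S4  (read 1: S4→S4)
  step 9: S4  (read 0: S4→S4)
  step 10: S4  (read 0: S4→S4)

The earliest repeat is at step j = 4: A is in S4, which it already visited at step i = 3.
The DFA has 6 states, so the proof of the pumping lemma guarantees a repeated state among the first 6+1 visited; the segment between the two visits is the pumpable y.

S4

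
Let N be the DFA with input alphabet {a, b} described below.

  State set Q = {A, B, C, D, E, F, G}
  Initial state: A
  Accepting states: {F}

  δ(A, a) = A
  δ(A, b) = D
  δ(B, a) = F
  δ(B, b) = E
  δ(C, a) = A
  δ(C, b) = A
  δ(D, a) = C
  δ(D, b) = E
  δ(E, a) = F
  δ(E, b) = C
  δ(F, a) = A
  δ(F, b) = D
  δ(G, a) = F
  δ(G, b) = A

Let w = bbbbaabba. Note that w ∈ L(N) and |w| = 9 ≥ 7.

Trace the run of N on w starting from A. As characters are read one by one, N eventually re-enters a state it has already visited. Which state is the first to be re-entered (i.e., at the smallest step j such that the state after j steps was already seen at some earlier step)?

State sequence: A -b-> D -b-> E -b-> C -b-> A -a-> A -a-> A -b-> D -b-> E -a-> F
First repeat at step 4: A was already visited.

The earliest repeat is at step j = 4: N is in A, which it already visited at step i = 0.
The DFA has 7 states, so the proof of the pumping lemma guarantees a repeated state among the first 7+1 visited; the segment between the two visits is the pumpable y.

A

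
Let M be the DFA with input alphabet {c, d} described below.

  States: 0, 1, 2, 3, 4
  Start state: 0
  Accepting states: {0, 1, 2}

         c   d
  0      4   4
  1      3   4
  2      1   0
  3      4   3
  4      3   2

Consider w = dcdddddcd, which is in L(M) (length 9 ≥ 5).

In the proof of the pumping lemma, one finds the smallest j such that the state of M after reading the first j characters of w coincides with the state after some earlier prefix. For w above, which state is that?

3

Run of M on w = d c d d d d d c d:
  step 0: 0  (start)
  step 1: 4  (read d: 0→4)
  step 2: 3  (read c: 4→3)
  step 3: 3  (read d: 3→3)   ← first repeat (3 seen earlier)
  step 4: 3  (read d: 3→3)
  step 5: 3  (read d: 3→3)
  step 6: 3  (read d: 3→3)
  step 7: 3  (read d: 3→3)
  step 8: 4  (read c: 3→4)
  step 9: 2  (read d: 4→2)

The earliest repeat is at step j = 3: M is in 3, which it already visited at step i = 2.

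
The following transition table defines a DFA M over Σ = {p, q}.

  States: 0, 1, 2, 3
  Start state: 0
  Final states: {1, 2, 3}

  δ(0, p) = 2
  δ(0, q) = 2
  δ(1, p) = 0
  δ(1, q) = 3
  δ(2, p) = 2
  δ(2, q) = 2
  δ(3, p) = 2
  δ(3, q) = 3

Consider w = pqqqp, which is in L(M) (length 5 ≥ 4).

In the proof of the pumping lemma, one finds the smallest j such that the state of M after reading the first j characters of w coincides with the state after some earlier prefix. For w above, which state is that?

2

State sequence: 0 -p-> 2 -q-> 2 -q-> 2 -q-> 2 -p-> 2
First repeat at step 2: 2 was already visited.

The earliest repeat is at step j = 2: M is in 2, which it already visited at step i = 1.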